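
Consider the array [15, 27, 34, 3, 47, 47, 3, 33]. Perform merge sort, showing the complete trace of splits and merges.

Merge sort trace:

Split: [15, 27, 34, 3, 47, 47, 3, 33] -> [15, 27, 34, 3] and [47, 47, 3, 33]
  Split: [15, 27, 34, 3] -> [15, 27] and [34, 3]
    Split: [15, 27] -> [15] and [27]
    Merge: [15] + [27] -> [15, 27]
    Split: [34, 3] -> [34] and [3]
    Merge: [34] + [3] -> [3, 34]
  Merge: [15, 27] + [3, 34] -> [3, 15, 27, 34]
  Split: [47, 47, 3, 33] -> [47, 47] and [3, 33]
    Split: [47, 47] -> [47] and [47]
    Merge: [47] + [47] -> [47, 47]
    Split: [3, 33] -> [3] and [33]
    Merge: [3] + [33] -> [3, 33]
  Merge: [47, 47] + [3, 33] -> [3, 33, 47, 47]
Merge: [3, 15, 27, 34] + [3, 33, 47, 47] -> [3, 3, 15, 27, 33, 34, 47, 47]

Final sorted array: [3, 3, 15, 27, 33, 34, 47, 47]

The merge sort proceeds by recursively splitting the array and merging sorted halves.
After all merges, the sorted array is [3, 3, 15, 27, 33, 34, 47, 47].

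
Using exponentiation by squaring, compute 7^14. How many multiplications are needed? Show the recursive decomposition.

Computing 7^14 by squaring (build up from 7^1; each line after the first costs one multiplication):

7^1 = 7
7^2 = (7^1)^2 = 7^2 = 49
7^3 = 7 * 7^2 = 7 * 49 = 343
7^6 = (7^3)^2 = 343^2 = 117649
7^7 = 7 * 7^6 = 7 * 117649 = 823543
7^14 = (7^7)^2 = 823543^2 = 678223072849

Result: 678223072849
Multiplications needed: 5 (5 lines after 7^1)

7^14 = 678223072849. Using exponentiation by squaring, this requires 5 multiplications. The key idea: if the exponent is even, square the half-power; if odd, multiply by the base once.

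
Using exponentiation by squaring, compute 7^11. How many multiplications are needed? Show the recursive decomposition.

Computing 7^11 by squaring (build up from 7^1; each line after the first costs one multiplication):

7^1 = 7
7^2 = (7^1)^2 = 7^2 = 49
7^4 = (7^2)^2 = 49^2 = 2401
7^5 = 7 * 7^4 = 7 * 2401 = 16807
7^10 = (7^5)^2 = 16807^2 = 282475249
7^11 = 7 * 7^10 = 7 * 282475249 = 1977326743

Result: 1977326743
Multiplications needed: 5 (5 lines after 7^1)

7^11 = 1977326743. Using exponentiation by squaring, this requires 5 multiplications. The key idea: if the exponent is even, square the half-power; if odd, multiply by the base once.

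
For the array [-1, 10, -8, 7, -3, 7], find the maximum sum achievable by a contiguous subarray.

Using Kadane's algorithm on [-1, 10, -8, 7, -3, 7]:

Scanning through the array:
Position 1 (value 10): max_ending_here = 10, max_so_far = 10
Position 2 (value -8): max_ending_here = 2, max_so_far = 10
Position 3 (value 7): max_ending_here = 9, max_so_far = 10
Position 4 (value -3): max_ending_here = 6, max_so_far = 10
Position 5 (value 7): max_ending_here = 13, max_so_far = 13

Maximum subarray: [10, -8, 7, -3, 7]
Maximum sum: 13

The maximum subarray is [10, -8, 7, -3, 7] with sum 13. This subarray runs from index 1 to index 5.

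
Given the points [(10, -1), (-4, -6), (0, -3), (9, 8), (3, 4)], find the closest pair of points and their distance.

Computing all pairwise distances among 5 points:

d((10, -1), (-4, -6)) = 14.8661
d((10, -1), (0, -3)) = 10.198
d((10, -1), (9, 8)) = 9.0554
d((10, -1), (3, 4)) = 8.6023
d((-4, -6), (0, -3)) = 5.0 <-- minimum
d((-4, -6), (9, 8)) = 19.105
d((-4, -6), (3, 4)) = 12.2066
d((0, -3), (9, 8)) = 14.2127
d((0, -3), (3, 4)) = 7.6158
d((9, 8), (3, 4)) = 7.2111

Closest pair: (-4, -6) and (0, -3) with distance 5.0

The closest pair is (-4, -6) and (0, -3) with Euclidean distance 5.0. For 5 points, brute-force pairwise comparison is shown above. For large n, the divide-and-conquer algorithm (sort by x, recurse on halves, check the dividing strip) achieves O(n log n).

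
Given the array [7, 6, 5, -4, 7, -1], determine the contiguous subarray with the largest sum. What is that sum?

Using Kadane's algorithm on [7, 6, 5, -4, 7, -1]:

Scanning through the array:
Position 1 (value 6): max_ending_here = 13, max_so_far = 13
Position 2 (value 5): max_ending_here = 18, max_so_far = 18
Position 3 (value -4): max_ending_here = 14, max_so_far = 18
Position 4 (value 7): max_ending_here = 21, max_so_far = 21
Position 5 (value -1): max_ending_here = 20, max_so_far = 21

Maximum subarray: [7, 6, 5, -4, 7]
Maximum sum: 21

The maximum subarray is [7, 6, 5, -4, 7] with sum 21. This subarray runs from index 0 to index 4.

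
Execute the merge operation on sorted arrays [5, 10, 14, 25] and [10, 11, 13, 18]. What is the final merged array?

Merging process:

Compare 5 vs 10: take 5 from left. Merged: [5]
Compare 10 vs 10: take 10 from left. Merged: [5, 10]
Compare 14 vs 10: take 10 from right. Merged: [5, 10, 10]
Compare 14 vs 11: take 11 from right. Merged: [5, 10, 10, 11]
Compare 14 vs 13: take 13 from right. Merged: [5, 10, 10, 11, 13]
Compare 14 vs 18: take 14 from left. Merged: [5, 10, 10, 11, 13, 14]
Compare 25 vs 18: take 18 from right. Merged: [5, 10, 10, 11, 13, 14, 18]
Append remaining from left: [25]. Merged: [5, 10, 10, 11, 13, 14, 18, 25]

Final merged array: [5, 10, 10, 11, 13, 14, 18, 25]
Total comparisons: 7

The merged array is [5, 10, 10, 11, 13, 14, 18, 25], requiring 7 comparisons. The merge step runs in O(n) time where n is the total number of elements.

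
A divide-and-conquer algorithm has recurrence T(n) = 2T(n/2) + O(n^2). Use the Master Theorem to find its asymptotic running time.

Master Theorem for T(n) = 2T(n/2) + O(n^2):

a = 2, b = 2, c = 2
log_b(a) = log_2(2) = 1.0000

Case 3: c = 2 > log_2(2) = 1.0000
T(n) = O(n^2) = O(n^2)

For T(n) = 2T(n/2) + O(n^2): log_2(2) = 1.0000. This is Case 3 of the Master Theorem (c > log_b(a), work dominated by root), giving O(n^2).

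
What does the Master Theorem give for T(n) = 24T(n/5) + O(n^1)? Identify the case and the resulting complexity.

Master Theorem for T(n) = 24T(n/5) + O(n^1):

a = 24, b = 5, c = 1
log_b(a) = log_5(24) = 1.9746

Case 1: c = 1 < log_5(24) = 1.9746
T(n) = O(n^(log_5 24))

For T(n) = 24T(n/5) + O(n^1): log_5(24) = 1.9746. This is Case 1 of the Master Theorem (c < log_b(a), work dominated by leaves), giving O(n^(log_5 24)).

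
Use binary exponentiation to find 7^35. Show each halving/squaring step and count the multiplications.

Computing 7^35 by squaring (build up from 7^1; each line after the first costs one multiplication):

7^1 = 7
7^2 = (7^1)^2 = 7^2 = 49
7^4 = (7^2)^2 = 49^2 = 2401
7^8 = (7^4)^2 = 2401^2 = 5764801
7^16 = (7^8)^2 = 5764801^2 = 33232930569601
7^17 = 7 * 7^16 = 7 * 33232930569601 = 232630513987207
7^34 = (7^17)^2 = 232630513987207^2 = 54116956037952111668959660849
7^35 = 7 * 7^34 = 7 * 54116956037952111668959660849 = 378818692265664781682717625943

Result: 378818692265664781682717625943
Multiplications needed: 7 (7 lines after 7^1)

7^35 = 378818692265664781682717625943. Using exponentiation by squaring, this requires 7 multiplications. The key idea: if the exponent is even, square the half-power; if odd, multiply by the base once.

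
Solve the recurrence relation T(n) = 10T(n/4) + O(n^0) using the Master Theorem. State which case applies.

Master Theorem for T(n) = 10T(n/4) + O(n^0):

a = 10, b = 4, c = 0
log_b(a) = log_4(10) = 1.6610

Case 1: c = 0 < log_4(10) = 1.6610
T(n) = O(n^(log_4 10))

For T(n) = 10T(n/4) + O(n^0): log_4(10) = 1.6610. This is Case 1 of the Master Theorem (c < log_b(a), work dominated by leaves), giving O(n^(log_4 10)).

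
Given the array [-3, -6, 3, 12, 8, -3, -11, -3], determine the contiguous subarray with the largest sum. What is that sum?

Using Kadane's algorithm on [-3, -6, 3, 12, 8, -3, -11, -3]:

Scanning through the array:
Position 1 (value -6): max_ending_here = -6, max_so_far = -3
Position 2 (value 3): max_ending_here = 3, max_so_far = 3
Position 3 (value 12): max_ending_here = 15, max_so_far = 15
Position 4 (value 8): max_ending_here = 23, max_so_far = 23
Position 5 (value -3): max_ending_here = 20, max_so_far = 23
Position 6 (value -11): max_ending_here = 9, max_so_far = 23
Position 7 (value -3): max_ending_here = 6, max_so_far = 23

Maximum subarray: [3, 12, 8]
Maximum sum: 23

The maximum subarray is [3, 12, 8] with sum 23. This subarray runs from index 2 to index 4.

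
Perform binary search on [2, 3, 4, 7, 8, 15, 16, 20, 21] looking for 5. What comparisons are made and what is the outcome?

Binary search for 5 in [2, 3, 4, 7, 8, 15, 16, 20, 21]:

lo=0, hi=8, mid=4, arr[mid]=8 -> 8 > 5, search left half
lo=0, hi=3, mid=1, arr[mid]=3 -> 3 < 5, search right half
lo=2, hi=3, mid=2, arr[mid]=4 -> 4 < 5, search right half
lo=3, hi=3, mid=3, arr[mid]=7 -> 7 > 5, search left half
lo=3 > hi=2, target 5 not found

Binary search determines that 5 is not in the array after 4 comparisons. The search space was exhausted without finding the target.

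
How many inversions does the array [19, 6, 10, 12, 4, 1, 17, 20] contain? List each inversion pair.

Finding inversions in [19, 6, 10, 12, 4, 1, 17, 20]:

(0, 1): arr[0]=19 > arr[1]=6
(0, 2): arr[0]=19 > arr[2]=10
(0, 3): arr[0]=19 > arr[3]=12
(0, 4): arr[0]=19 > arr[4]=4
(0, 5): arr[0]=19 > arr[5]=1
(0, 6): arr[0]=19 > arr[6]=17
(1, 4): arr[1]=6 > arr[4]=4
(1, 5): arr[1]=6 > arr[5]=1
(2, 4): arr[2]=10 > arr[4]=4
(2, 5): arr[2]=10 > arr[5]=1
(3, 4): arr[3]=12 > arr[4]=4
(3, 5): arr[3]=12 > arr[5]=1
(4, 5): arr[4]=4 > arr[5]=1

Total inversions: 13

The array has 13 inversion(s): (0,1), (0,2), (0,3), (0,4), (0,5), (0,6), (1,4), (1,5), (2,4), (2,5), (3,4), (3,5), (4,5). Each pair (i,j) satisfies i < j and arr[i] > arr[j].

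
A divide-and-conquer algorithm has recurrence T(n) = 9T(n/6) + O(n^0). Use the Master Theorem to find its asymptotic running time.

Master Theorem for T(n) = 9T(n/6) + O(n^0):

a = 9, b = 6, c = 0
log_b(a) = log_6(9) = 1.2263

Case 1: c = 0 < log_6(9) = 1.2263
T(n) = O(n^(log_6 9))

For T(n) = 9T(n/6) + O(n^0): log_6(9) = 1.2263. This is Case 1 of the Master Theorem (c < log_b(a), work dominated by leaves), giving O(n^(log_6 9)).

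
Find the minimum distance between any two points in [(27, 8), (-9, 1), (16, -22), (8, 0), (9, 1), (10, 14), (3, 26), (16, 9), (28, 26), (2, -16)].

Computing all pairwise distances among 10 points:

d((27, 8), (-9, 1)) = 36.6742
d((27, 8), (16, -22)) = 31.9531
d((27, 8), (8, 0)) = 20.6155
d((27, 8), (9, 1)) = 19.3132
d((27, 8), (10, 14)) = 18.0278
d((27, 8), (3, 26)) = 30.0
d((27, 8), (16, 9)) = 11.0454
d((27, 8), (28, 26)) = 18.0278
d((27, 8), (2, -16)) = 34.6554
d((-9, 1), (16, -22)) = 33.9706
d((-9, 1), (8, 0)) = 17.0294
d((-9, 1), (9, 1)) = 18.0
d((-9, 1), (10, 14)) = 23.0217
d((-9, 1), (3, 26)) = 27.7308
d((-9, 1), (16, 9)) = 26.2488
d((-9, 1), (28, 26)) = 44.6542
d((-9, 1), (2, -16)) = 20.2485
d((16, -22), (8, 0)) = 23.4094
d((16, -22), (9, 1)) = 24.0416
d((16, -22), (10, 14)) = 36.4966
d((16, -22), (3, 26)) = 49.7293
d((16, -22), (16, 9)) = 31.0
d((16, -22), (28, 26)) = 49.4773
d((16, -22), (2, -16)) = 15.2315
d((8, 0), (9, 1)) = 1.4142 <-- minimum
d((8, 0), (10, 14)) = 14.1421
d((8, 0), (3, 26)) = 26.4764
d((8, 0), (16, 9)) = 12.0416
d((8, 0), (28, 26)) = 32.8024
d((8, 0), (2, -16)) = 17.088
d((9, 1), (10, 14)) = 13.0384
d((9, 1), (3, 26)) = 25.7099
d((9, 1), (16, 9)) = 10.6301
d((9, 1), (28, 26)) = 31.4006
d((9, 1), (2, -16)) = 18.3848
d((10, 14), (3, 26)) = 13.8924
d((10, 14), (16, 9)) = 7.8102
d((10, 14), (28, 26)) = 21.6333
d((10, 14), (2, -16)) = 31.0483
d((3, 26), (16, 9)) = 21.4009
d((3, 26), (28, 26)) = 25.0
d((3, 26), (2, -16)) = 42.0119
d((16, 9), (28, 26)) = 20.8087
d((16, 9), (2, -16)) = 28.6531
d((28, 26), (2, -16)) = 49.3964

Closest pair: (8, 0) and (9, 1) with distance 1.4142

The closest pair is (8, 0) and (9, 1) with Euclidean distance 1.4142. For 10 points, brute-force pairwise comparison is shown above. For large n, the divide-and-conquer algorithm (sort by x, recurse on halves, check the dividing strip) achieves O(n log n).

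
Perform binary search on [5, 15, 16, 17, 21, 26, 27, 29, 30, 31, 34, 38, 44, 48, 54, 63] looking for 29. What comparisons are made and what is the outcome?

Binary search for 29 in [5, 15, 16, 17, 21, 26, 27, 29, 30, 31, 34, 38, 44, 48, 54, 63]:

lo=0, hi=15, mid=7, arr[mid]=29 -> Found target at index 7!

Binary search finds 29 at index 7 after 1 comparisons. The search repeatedly halves the search space by comparing with the middle element.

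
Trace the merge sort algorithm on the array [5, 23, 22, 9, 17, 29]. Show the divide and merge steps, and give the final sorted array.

Merge sort trace:

Split: [5, 23, 22, 9, 17, 29] -> [5, 23, 22] and [9, 17, 29]
  Split: [5, 23, 22] -> [5] and [23, 22]
    Split: [23, 22] -> [23] and [22]
    Merge: [23] + [22] -> [22, 23]
  Merge: [5] + [22, 23] -> [5, 22, 23]
  Split: [9, 17, 29] -> [9] and [17, 29]
    Split: [17, 29] -> [17] and [29]
    Merge: [17] + [29] -> [17, 29]
  Merge: [9] + [17, 29] -> [9, 17, 29]
Merge: [5, 22, 23] + [9, 17, 29] -> [5, 9, 17, 22, 23, 29]

Final sorted array: [5, 9, 17, 22, 23, 29]

The merge sort proceeds by recursively splitting the array and merging sorted halves.
After all merges, the sorted array is [5, 9, 17, 22, 23, 29].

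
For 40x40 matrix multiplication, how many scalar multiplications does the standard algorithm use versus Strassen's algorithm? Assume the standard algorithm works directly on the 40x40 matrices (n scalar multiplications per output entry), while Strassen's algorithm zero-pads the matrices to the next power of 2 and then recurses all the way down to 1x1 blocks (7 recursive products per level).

Matrix multiplication for 40x40 matrices:

Strassen's algorithm requires power-of-2 dimensions. Pad 40x40 to 64x64 (next power of 2).

Standard algorithm: 40^3 = 64000 multiplications
Strassen's algorithm: 7^(log2(64)) = 7^6 = 117649 multiplications
Difference: 64000 - 117649 = -53649 (Strassen uses MORE here due to padding overhead — for small or just-over-power-of-2 n, padding can outweigh the per-level savings)

Standard: 64000 multiplications (40^3). Strassen: 117649 multiplications (7^6, after padding to 64x64). Strassen reduces 8 recursive multiplications to 7 at each level.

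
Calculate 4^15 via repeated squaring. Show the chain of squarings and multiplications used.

Computing 4^15 by squaring (build up from 4^1; each line after the first costs one multiplication):

4^1 = 4
4^2 = (4^1)^2 = 4^2 = 16
4^3 = 4 * 4^2 = 4 * 16 = 64
4^6 = (4^3)^2 = 64^2 = 4096
4^7 = 4 * 4^6 = 4 * 4096 = 16384
4^14 = (4^7)^2 = 16384^2 = 268435456
4^15 = 4 * 4^14 = 4 * 268435456 = 1073741824

Result: 1073741824
Multiplications needed: 6 (6 lines after 4^1)

4^15 = 1073741824. Using exponentiation by squaring, this requires 6 multiplications. The key idea: if the exponent is even, square the half-power; if odd, multiply by the base once.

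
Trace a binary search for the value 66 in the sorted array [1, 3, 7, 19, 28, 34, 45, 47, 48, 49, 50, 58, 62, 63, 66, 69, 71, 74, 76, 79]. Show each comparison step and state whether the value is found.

Binary search for 66 in [1, 3, 7, 19, 28, 34, 45, 47, 48, 49, 50, 58, 62, 63, 66, 69, 71, 74, 76, 79]:

lo=0, hi=19, mid=9, arr[mid]=49 -> 49 < 66, search right half
lo=10, hi=19, mid=14, arr[mid]=66 -> Found target at index 14!

Binary search finds 66 at index 14 after 2 comparisons. The search repeatedly halves the search space by comparing with the middle element.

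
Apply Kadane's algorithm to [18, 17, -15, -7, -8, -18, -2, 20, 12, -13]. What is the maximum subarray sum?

Using Kadane's algorithm on [18, 17, -15, -7, -8, -18, -2, 20, 12, -13]:

Scanning through the array:
Position 1 (value 17): max_ending_here = 35, max_so_far = 35
Position 2 (value -15): max_ending_here = 20, max_so_far = 35
Position 3 (value -7): max_ending_here = 13, max_so_far = 35
Position 4 (value -8): max_ending_here = 5, max_so_far = 35
Position 5 (value -18): max_ending_here = -13, max_so_far = 35
Position 6 (value -2): max_ending_here = -2, max_so_far = 35
Position 7 (value 20): max_ending_here = 20, max_so_far = 35
Position 8 (value 12): max_ending_here = 32, max_so_far = 35
Position 9 (value -13): max_ending_here = 19, max_so_far = 35

Maximum subarray: [18, 17]
Maximum sum: 35

The maximum subarray is [18, 17] with sum 35. This subarray runs from index 0 to index 1.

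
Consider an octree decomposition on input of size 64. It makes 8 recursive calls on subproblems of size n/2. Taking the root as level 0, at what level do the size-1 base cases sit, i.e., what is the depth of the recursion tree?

For divide and conquer with division factor 2:

Problem sizes at each level:
Level 0: 64
Level 1: 32
Level 2: 16
Level 3: 8
Level 4: 4
Level 5: 2
Level 6: 1

The root is level 0 and the size-1 base case is level 6 (the tree spans levels 0 through 6, i.e. 7 levels counting the root), so the depth is the number of divisions: log_2(64) = 6

The recursion tree depth is log_2(64) = 6. At each level, the problem size is divided by 2, so it takes 6 divisions to reduce to a base case of size 1. The algorithm makes 8 recursive calls at each level.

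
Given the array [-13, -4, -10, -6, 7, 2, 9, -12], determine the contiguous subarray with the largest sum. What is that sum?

Using Kadane's algorithm on [-13, -4, -10, -6, 7, 2, 9, -12]:

Scanning through the array:
Position 1 (value -4): max_ending_here = -4, max_so_far = -4
Position 2 (value -10): max_ending_here = -10, max_so_far = -4
Position 3 (value -6): max_ending_here = -6, max_so_far = -4
Position 4 (value 7): max_ending_here = 7, max_so_far = 7
Position 5 (value 2): max_ending_here = 9, max_so_far = 9
Position 6 (value 9): max_ending_here = 18, max_so_far = 18
Position 7 (value -12): max_ending_here = 6, max_so_far = 18

Maximum subarray: [7, 2, 9]
Maximum sum: 18

The maximum subarray is [7, 2, 9] with sum 18. This subarray runs from index 4 to index 6.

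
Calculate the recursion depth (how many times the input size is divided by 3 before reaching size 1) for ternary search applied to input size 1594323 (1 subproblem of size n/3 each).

For divide and conquer with division factor 3:

Problem sizes at each level:
Level 0: 1594323
Level 1: 531441
Level 2: 177147
Level 3: 59049
Level 4: 19683
Level 5: 6561
Level 6: 2187
Level 7: 729
Level 8: 243
Level 9: 81
Level 10: 27
Level 11: 9
Level 12: 3
Level 13: 1

The root is level 0 and the size-1 base case is level 13 (the tree spans levels 0 through 13, i.e. 14 levels counting the root), so the depth is the number of divisions: log_3(1594323) = 13

The recursion tree depth is log_3(1594323) = 13. At each level, the problem size is divided by 3, so it takes 13 divisions to reduce to a base case of size 1. The algorithm makes 1 recursive call at each level.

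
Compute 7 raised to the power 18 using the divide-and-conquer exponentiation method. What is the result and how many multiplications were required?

Computing 7^18 by squaring (build up from 7^1; each line after the first costs one multiplication):

7^1 = 7
7^2 = (7^1)^2 = 7^2 = 49
7^4 = (7^2)^2 = 49^2 = 2401
7^8 = (7^4)^2 = 2401^2 = 5764801
7^9 = 7 * 7^8 = 7 * 5764801 = 40353607
7^18 = (7^9)^2 = 40353607^2 = 1628413597910449

Result: 1628413597910449
Multiplications needed: 5 (5 lines after 7^1)

7^18 = 1628413597910449. Using exponentiation by squaring, this requires 5 multiplications. The key idea: if the exponent is even, square the half-power; if odd, multiply by the base once.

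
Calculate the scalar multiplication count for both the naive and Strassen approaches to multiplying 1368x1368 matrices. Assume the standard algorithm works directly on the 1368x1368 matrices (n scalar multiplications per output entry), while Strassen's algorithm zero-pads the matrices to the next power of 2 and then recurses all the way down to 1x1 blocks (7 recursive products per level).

Matrix multiplication for 1368x1368 matrices:

Strassen's algorithm requires power-of-2 dimensions. Pad 1368x1368 to 2048x2048 (next power of 2).

Standard algorithm: 1368^3 = 2560108032 multiplications
Strassen's algorithm: 7^(log2(2048)) = 7^11 = 1977326743 multiplications
Savings: 2560108032 - 1977326743 = 582781289 multiplications

Standard: 2560108032 multiplications (1368^3). Strassen: 1977326743 multiplications (7^11, after padding to 2048x2048). Strassen reduces 8 recursive multiplications to 7 at each level.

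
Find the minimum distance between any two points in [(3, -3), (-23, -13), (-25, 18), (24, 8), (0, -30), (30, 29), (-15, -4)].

Computing all pairwise distances among 7 points:

d((3, -3), (-23, -13)) = 27.8568
d((3, -3), (-25, 18)) = 35.0
d((3, -3), (24, 8)) = 23.7065
d((3, -3), (0, -30)) = 27.1662
d((3, -3), (30, 29)) = 41.8688
d((3, -3), (-15, -4)) = 18.0278
d((-23, -13), (-25, 18)) = 31.0644
d((-23, -13), (24, 8)) = 51.4782
d((-23, -13), (0, -30)) = 28.6007
d((-23, -13), (30, 29)) = 67.624
d((-23, -13), (-15, -4)) = 12.0416 <-- minimum
d((-25, 18), (24, 8)) = 50.01
d((-25, 18), (0, -30)) = 54.1202
d((-25, 18), (30, 29)) = 56.0892
d((-25, 18), (-15, -4)) = 24.1661
d((24, 8), (0, -30)) = 44.9444
d((24, 8), (30, 29)) = 21.8403
d((24, 8), (-15, -4)) = 40.8044
d((0, -30), (30, 29)) = 66.1891
d((0, -30), (-15, -4)) = 30.0167
d((30, 29), (-15, -4)) = 55.8032

Closest pair: (-23, -13) and (-15, -4) with distance 12.0416

The closest pair is (-23, -13) and (-15, -4) with Euclidean distance 12.0416. For 7 points, brute-force pairwise comparison is shown above. For large n, the divide-and-conquer algorithm (sort by x, recurse on halves, check the dividing strip) achieves O(n log n).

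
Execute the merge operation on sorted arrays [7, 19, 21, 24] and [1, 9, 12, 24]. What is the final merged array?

Merging process:

Compare 7 vs 1: take 1 from right. Merged: [1]
Compare 7 vs 9: take 7 from left. Merged: [1, 7]
Compare 19 vs 9: take 9 from right. Merged: [1, 7, 9]
Compare 19 vs 12: take 12 from right. Merged: [1, 7, 9, 12]
Compare 19 vs 24: take 19 from left. Merged: [1, 7, 9, 12, 19]
Compare 21 vs 24: take 21 from left. Merged: [1, 7, 9, 12, 19, 21]
Compare 24 vs 24: take 24 from left. Merged: [1, 7, 9, 12, 19, 21, 24]
Append remaining from right: [24]. Merged: [1, 7, 9, 12, 19, 21, 24, 24]

Final merged array: [1, 7, 9, 12, 19, 21, 24, 24]
Total comparisons: 7

The merged array is [1, 7, 9, 12, 19, 21, 24, 24], requiring 7 comparisons. The merge step runs in O(n) time where n is the total number of elements.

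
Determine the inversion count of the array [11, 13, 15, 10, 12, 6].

Finding inversions in [11, 13, 15, 10, 12, 6]:

(0, 3): arr[0]=11 > arr[3]=10
(0, 5): arr[0]=11 > arr[5]=6
(1, 3): arr[1]=13 > arr[3]=10
(1, 4): arr[1]=13 > arr[4]=12
(1, 5): arr[1]=13 > arr[5]=6
(2, 3): arr[2]=15 > arr[3]=10
(2, 4): arr[2]=15 > arr[4]=12
(2, 5): arr[2]=15 > arr[5]=6
(3, 5): arr[3]=10 > arr[5]=6
(4, 5): arr[4]=12 > arr[5]=6

Total inversions: 10

The array has 10 inversion(s): (0,3), (0,5), (1,3), (1,4), (1,5), (2,3), (2,4), (2,5), (3,5), (4,5). Each pair (i,j) satisfies i < j and arr[i] > arr[j].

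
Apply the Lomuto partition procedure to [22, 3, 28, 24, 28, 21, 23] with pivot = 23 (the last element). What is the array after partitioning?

Lomuto partition with pivot = 23:

Initial array: [22, 3, 28, 24, 28, 21, 23]

arr[0]=22 <= 23: swap with position 0, array becomes [22, 3, 28, 24, 28, 21, 23]
arr[1]=3 <= 23: swap with position 1, array becomes [22, 3, 28, 24, 28, 21, 23]
arr[2]=28 > 23: no swap
arr[3]=24 > 23: no swap
arr[4]=28 > 23: no swap
arr[5]=21 <= 23: swap with position 2, array becomes [22, 3, 21, 24, 28, 28, 23]

Place pivot at position 3: [22, 3, 21, 23, 28, 28, 24]
Pivot position: 3

After partitioning with pivot 23, the array becomes [22, 3, 21, 23, 28, 28, 24]. The pivot is placed at index 3. All elements to the left of the pivot are <= 23, and all elements to the right are > 23.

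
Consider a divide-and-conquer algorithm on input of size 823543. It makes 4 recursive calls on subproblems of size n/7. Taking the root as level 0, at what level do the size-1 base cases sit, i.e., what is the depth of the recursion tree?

For divide and conquer with division factor 7:

Problem sizes at each level:
Level 0: 823543
Level 1: 117649
Level 2: 16807
Level 3: 2401
Level 4: 343
Level 5: 49
Level 6: 7
Level 7: 1

The root is level 0 and the size-1 base case is level 7 (the tree spans levels 0 through 7, i.e. 8 levels counting the root), so the depth is the number of divisions: log_7(823543) = 7

The recursion tree depth is log_7(823543) = 7. At each level, the problem size is divided by 7, so it takes 7 divisions to reduce to a base case of size 1. The algorithm makes 4 recursive calls at each level.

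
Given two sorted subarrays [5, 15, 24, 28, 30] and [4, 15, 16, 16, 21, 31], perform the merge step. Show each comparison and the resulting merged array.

Merging process:

Compare 5 vs 4: take 4 from right. Merged: [4]
Compare 5 vs 15: take 5 from left. Merged: [4, 5]
Compare 15 vs 15: take 15 from left. Merged: [4, 5, 15]
Compare 24 vs 15: take 15 from right. Merged: [4, 5, 15, 15]
Compare 24 vs 16: take 16 from right. Merged: [4, 5, 15, 15, 16]
Compare 24 vs 16: take 16 from right. Merged: [4, 5, 15, 15, 16, 16]
Compare 24 vs 21: take 21 from right. Merged: [4, 5, 15, 15, 16, 16, 21]
Compare 24 vs 31: take 24 from left. Merged: [4, 5, 15, 15, 16, 16, 21, 24]
Compare 28 vs 31: take 28 from left. Merged: [4, 5, 15, 15, 16, 16, 21, 24, 28]
Compare 30 vs 31: take 30 from left. Merged: [4, 5, 15, 15, 16, 16, 21, 24, 28, 30]
Append remaining from right: [31]. Merged: [4, 5, 15, 15, 16, 16, 21, 24, 28, 30, 31]

Final merged array: [4, 5, 15, 15, 16, 16, 21, 24, 28, 30, 31]
Total comparisons: 10

The merged array is [4, 5, 15, 15, 16, 16, 21, 24, 28, 30, 31], requiring 10 comparisons. The merge step runs in O(n) time where n is the total number of elements.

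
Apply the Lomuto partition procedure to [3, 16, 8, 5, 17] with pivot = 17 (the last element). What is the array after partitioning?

Lomuto partition with pivot = 17:

Initial array: [3, 16, 8, 5, 17]

arr[0]=3 <= 17: swap with position 0, array becomes [3, 16, 8, 5, 17]
arr[1]=16 <= 17: swap with position 1, array becomes [3, 16, 8, 5, 17]
arr[2]=8 <= 17: swap with position 2, array becomes [3, 16, 8, 5, 17]
arr[3]=5 <= 17: swap with position 3, array becomes [3, 16, 8, 5, 17]

Place pivot at position 4: [3, 16, 8, 5, 17]
Pivot position: 4

After partitioning with pivot 17, the array becomes [3, 16, 8, 5, 17]. The pivot is placed at index 4. All elements to the left of the pivot are <= 17, and all elements to the right are > 17.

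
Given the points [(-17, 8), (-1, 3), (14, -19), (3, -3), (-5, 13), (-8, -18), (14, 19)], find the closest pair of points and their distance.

Computing all pairwise distances among 7 points:

d((-17, 8), (-1, 3)) = 16.7631
d((-17, 8), (14, -19)) = 41.1096
d((-17, 8), (3, -3)) = 22.8254
d((-17, 8), (-5, 13)) = 13.0
d((-17, 8), (-8, -18)) = 27.5136
d((-17, 8), (14, 19)) = 32.8938
d((-1, 3), (14, -19)) = 26.6271
d((-1, 3), (3, -3)) = 7.2111 <-- minimum
d((-1, 3), (-5, 13)) = 10.7703
d((-1, 3), (-8, -18)) = 22.1359
d((-1, 3), (14, 19)) = 21.9317
d((14, -19), (3, -3)) = 19.4165
d((14, -19), (-5, 13)) = 37.2156
d((14, -19), (-8, -18)) = 22.0227
d((14, -19), (14, 19)) = 38.0
d((3, -3), (-5, 13)) = 17.8885
d((3, -3), (-8, -18)) = 18.6011
d((3, -3), (14, 19)) = 24.5967
d((-5, 13), (-8, -18)) = 31.1448
d((-5, 13), (14, 19)) = 19.9249
d((-8, -18), (14, 19)) = 43.0465

Closest pair: (-1, 3) and (3, -3) with distance 7.2111

The closest pair is (-1, 3) and (3, -3) with Euclidean distance 7.2111. For 7 points, brute-force pairwise comparison is shown above. For large n, the divide-and-conquer algorithm (sort by x, recurse on halves, check the dividing strip) achieves O(n log n).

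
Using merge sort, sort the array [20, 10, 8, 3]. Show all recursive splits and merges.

Merge sort trace:

Split: [20, 10, 8, 3] -> [20, 10] and [8, 3]
  Split: [20, 10] -> [20] and [10]
  Merge: [20] + [10] -> [10, 20]
  Split: [8, 3] -> [8] and [3]
  Merge: [8] + [3] -> [3, 8]
Merge: [10, 20] + [3, 8] -> [3, 8, 10, 20]

Final sorted array: [3, 8, 10, 20]

The merge sort proceeds by recursively splitting the array and merging sorted halves.
After all merges, the sorted array is [3, 8, 10, 20].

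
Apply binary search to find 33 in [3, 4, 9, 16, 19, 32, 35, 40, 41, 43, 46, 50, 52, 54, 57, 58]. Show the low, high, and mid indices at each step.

Binary search for 33 in [3, 4, 9, 16, 19, 32, 35, 40, 41, 43, 46, 50, 52, 54, 57, 58]:

lo=0, hi=15, mid=7, arr[mid]=40 -> 40 > 33, search left half
lo=0, hi=6, mid=3, arr[mid]=16 -> 16 < 33, search right half
lo=4, hi=6, mid=5, arr[mid]=32 -> 32 < 33, search right half
lo=6, hi=6, mid=6, arr[mid]=35 -> 35 > 33, search left half
lo=6 > hi=5, target 33 not found

Binary search determines that 33 is not in the array after 4 comparisons. The search space was exhausted without finding the target.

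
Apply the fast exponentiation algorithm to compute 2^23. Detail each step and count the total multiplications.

Computing 2^23 by squaring (build up from 2^1; each line after the first costs one multiplication):

2^1 = 2
2^2 = (2^1)^2 = 2^2 = 4
2^4 = (2^2)^2 = 4^2 = 16
2^5 = 2 * 2^4 = 2 * 16 = 32
2^10 = (2^5)^2 = 32^2 = 1024
2^11 = 2 * 2^10 = 2 * 1024 = 2048
2^22 = (2^11)^2 = 2048^2 = 4194304
2^23 = 2 * 2^22 = 2 * 4194304 = 8388608

Result: 8388608
Multiplications needed: 7 (7 lines after 2^1)

2^23 = 8388608. Using exponentiation by squaring, this requires 7 multiplications. The key idea: if the exponent is even, square the half-power; if odd, multiply by the base once.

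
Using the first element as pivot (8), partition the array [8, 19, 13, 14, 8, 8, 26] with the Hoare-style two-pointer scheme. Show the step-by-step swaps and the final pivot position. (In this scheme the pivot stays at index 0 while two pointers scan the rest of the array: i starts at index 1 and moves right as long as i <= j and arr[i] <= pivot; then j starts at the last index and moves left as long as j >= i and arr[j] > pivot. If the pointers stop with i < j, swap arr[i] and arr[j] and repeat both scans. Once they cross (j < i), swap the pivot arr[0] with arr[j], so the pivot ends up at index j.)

Hoare-style two-pointer partition with pivot = 8:

Initial array: [8, 19, 13, 14, 8, 8, 26]

Pointers start at i = 1, j = 6.
i stops at index 1 (arr[1]=19 > 8), j stops at index 5 (arr[5]=8 <= 8): swap arr[1] and arr[5], array becomes [8, 8, 13, 14, 8, 19, 26]
i stops at index 2 (arr[2]=13 > 8), j stops at index 4 (arr[4]=8 <= 8): swap arr[2] and arr[4], array becomes [8, 8, 8, 14, 13, 19, 26]
i ends at 3, j ends at 2: the pointers have crossed (j < i), so scanning stops.

Swap pivot arr[0] with arr[2] to place pivot at position 2: [8, 8, 8, 14, 13, 19, 26]
Pivot position: 2

After partitioning with pivot 8, the array becomes [8, 8, 8, 14, 13, 19, 26]. The pivot is placed at index 2. All elements to the left of the pivot are <= 8, and all elements to the right are > 8.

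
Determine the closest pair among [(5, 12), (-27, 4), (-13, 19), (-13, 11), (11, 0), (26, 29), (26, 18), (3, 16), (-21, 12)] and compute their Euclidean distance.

Computing all pairwise distances among 9 points:

d((5, 12), (-27, 4)) = 32.9848
d((5, 12), (-13, 19)) = 19.3132
d((5, 12), (-13, 11)) = 18.0278
d((5, 12), (11, 0)) = 13.4164
d((5, 12), (26, 29)) = 27.0185
d((5, 12), (26, 18)) = 21.8403
d((5, 12), (3, 16)) = 4.4721 <-- minimum
d((5, 12), (-21, 12)) = 26.0
d((-27, 4), (-13, 19)) = 20.5183
d((-27, 4), (-13, 11)) = 15.6525
d((-27, 4), (11, 0)) = 38.2099
d((-27, 4), (26, 29)) = 58.6003
d((-27, 4), (26, 18)) = 54.8179
d((-27, 4), (3, 16)) = 32.311
d((-27, 4), (-21, 12)) = 10.0
d((-13, 19), (-13, 11)) = 8.0
d((-13, 19), (11, 0)) = 30.6105
d((-13, 19), (26, 29)) = 40.2616
d((-13, 19), (26, 18)) = 39.0128
d((-13, 19), (3, 16)) = 16.2788
d((-13, 19), (-21, 12)) = 10.6301
d((-13, 11), (11, 0)) = 26.4008
d((-13, 11), (26, 29)) = 42.9535
d((-13, 11), (26, 18)) = 39.6232
d((-13, 11), (3, 16)) = 16.7631
d((-13, 11), (-21, 12)) = 8.0623
d((11, 0), (26, 29)) = 32.6497
d((11, 0), (26, 18)) = 23.4307
d((11, 0), (3, 16)) = 17.8885
d((11, 0), (-21, 12)) = 34.176
d((26, 29), (26, 18)) = 11.0
d((26, 29), (3, 16)) = 26.4197
d((26, 29), (-21, 12)) = 49.98
d((26, 18), (3, 16)) = 23.0868
d((26, 18), (-21, 12)) = 47.3814
d((3, 16), (-21, 12)) = 24.3311

Closest pair: (5, 12) and (3, 16) with distance 4.4721

The closest pair is (5, 12) and (3, 16) with Euclidean distance 4.4721. For 9 points, brute-force pairwise comparison is shown above. For large n, the divide-and-conquer algorithm (sort by x, recurse on halves, check the dividing strip) achieves O(n log n).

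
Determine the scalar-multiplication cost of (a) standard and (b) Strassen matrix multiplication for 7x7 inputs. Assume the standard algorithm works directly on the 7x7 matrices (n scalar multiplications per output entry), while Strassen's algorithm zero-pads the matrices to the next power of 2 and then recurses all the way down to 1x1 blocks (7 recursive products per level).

Matrix multiplication for 7x7 matrices:

Strassen's algorithm requires power-of-2 dimensions. Pad 7x7 to 8x8 (next power of 2).

Standard algorithm: 7^3 = 343 multiplications
Strassen's algorithm: 7^(log2(8)) = 7^3 = 343 multiplications
Savings: 343 - 343 = 0 multiplications

Standard: 343 multiplications (7^3). Strassen: 343 multiplications (7^3, after padding to 8x8). Strassen reduces 8 recursive multiplications to 7 at each level.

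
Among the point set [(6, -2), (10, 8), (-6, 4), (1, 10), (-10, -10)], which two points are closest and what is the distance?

Computing all pairwise distances among 5 points:

d((6, -2), (10, 8)) = 10.7703
d((6, -2), (-6, 4)) = 13.4164
d((6, -2), (1, 10)) = 13.0
d((6, -2), (-10, -10)) = 17.8885
d((10, 8), (-6, 4)) = 16.4924
d((10, 8), (1, 10)) = 9.2195 <-- minimum
d((10, 8), (-10, -10)) = 26.9072
d((-6, 4), (1, 10)) = 9.2195 <-- minimum
d((-6, 4), (-10, -10)) = 14.5602
d((1, 10), (-10, -10)) = 22.8254

Minimum distance: 9.2195 (tie among 2 pairs: (10, 8) and (1, 10); (-6, 4) and (1, 10))

The minimum Euclidean distance is 9.2195. There is a tie: 2 pairs achieve this minimum — (10, 8) and (1, 10); (-6, 4) and (1, 10). Any of these is a valid closest pair. For 5 points, brute-force pairwise comparison is shown above. For large n, the divide-and-conquer algorithm (sort by x, recurse on halves, check the dividing strip) achieves O(n log n).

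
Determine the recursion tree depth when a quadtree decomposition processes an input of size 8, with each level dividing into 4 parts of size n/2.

For divide and conquer with division factor 2:

Problem sizes at each level:
Level 0: 8
Level 1: 4
Level 2: 2
Level 3: 1

The root is level 0 and the size-1 base case is level 3 (the tree spans levels 0 through 3, i.e. 4 levels counting the root), so the depth is the number of divisions: log_2(8) = 3

The recursion tree depth is log_2(8) = 3. At each level, the problem size is divided by 2, so it takes 3 divisions to reduce to a base case of size 1. The algorithm makes 4 recursive calls at each level.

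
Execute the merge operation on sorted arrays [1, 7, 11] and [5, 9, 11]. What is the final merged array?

Merging process:

Compare 1 vs 5: take 1 from left. Merged: [1]
Compare 7 vs 5: take 5 from right. Merged: [1, 5]
Compare 7 vs 9: take 7 from left. Merged: [1, 5, 7]
Compare 11 vs 9: take 9 from right. Merged: [1, 5, 7, 9]
Compare 11 vs 11: take 11 from left. Merged: [1, 5, 7, 9, 11]
Append remaining from right: [11]. Merged: [1, 5, 7, 9, 11, 11]

Final merged array: [1, 5, 7, 9, 11, 11]
Total comparisons: 5

The merged array is [1, 5, 7, 9, 11, 11], requiring 5 comparisons. The merge step runs in O(n) time where n is the total number of elements.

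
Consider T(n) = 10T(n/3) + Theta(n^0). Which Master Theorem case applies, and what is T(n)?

Master Theorem for T(n) = 10T(n/3) + O(n^0):

a = 10, b = 3, c = 0
log_b(a) = log_3(10) = 2.0959

Case 1: c = 0 < log_3(10) = 2.0959
T(n) = O(n^(log_3 10))

For T(n) = 10T(n/3) + O(n^0): log_3(10) = 2.0959. This is Case 1 of the Master Theorem (c < log_b(a), work dominated by leaves), giving O(n^(log_3 10)).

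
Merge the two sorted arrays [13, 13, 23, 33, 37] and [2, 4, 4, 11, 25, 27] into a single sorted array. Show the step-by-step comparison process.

Merging process:

Compare 13 vs 2: take 2 from right. Merged: [2]
Compare 13 vs 4: take 4 from right. Merged: [2, 4]
Compare 13 vs 4: take 4 from right. Merged: [2, 4, 4]
Compare 13 vs 11: take 11 from right. Merged: [2, 4, 4, 11]
Compare 13 vs 25: take 13 from left. Merged: [2, 4, 4, 11, 13]
Compare 13 vs 25: take 13 from left. Merged: [2, 4, 4, 11, 13, 13]
Compare 23 vs 25: take 23 from left. Merged: [2, 4, 4, 11, 13, 13, 23]
Compare 33 vs 25: take 25 from right. Merged: [2, 4, 4, 11, 13, 13, 23, 25]
Compare 33 vs 27: take 27 from right. Merged: [2, 4, 4, 11, 13, 13, 23, 25, 27]
Append remaining from left: [33, 37]. Merged: [2, 4, 4, 11, 13, 13, 23, 25, 27, 33, 37]

Final merged array: [2, 4, 4, 11, 13, 13, 23, 25, 27, 33, 37]
Total comparisons: 9

The merged array is [2, 4, 4, 11, 13, 13, 23, 25, 27, 33, 37], requiring 9 comparisons. The merge step runs in O(n) time where n is the total number of elements.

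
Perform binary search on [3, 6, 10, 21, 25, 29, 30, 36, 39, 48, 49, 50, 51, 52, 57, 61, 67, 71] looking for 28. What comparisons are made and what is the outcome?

Binary search for 28 in [3, 6, 10, 21, 25, 29, 30, 36, 39, 48, 49, 50, 51, 52, 57, 61, 67, 71]:

lo=0, hi=17, mid=8, arr[mid]=39 -> 39 > 28, search left half
lo=0, hi=7, mid=3, arr[mid]=21 -> 21 < 28, search right half
lo=4, hi=7, mid=5, arr[mid]=29 -> 29 > 28, search left half
lo=4, hi=4, mid=4, arr[mid]=25 -> 25 < 28, search right half
lo=5 > hi=4, target 28 not found

Binary search determines that 28 is not in the array after 4 comparisons. The search space was exhausted without finding the target.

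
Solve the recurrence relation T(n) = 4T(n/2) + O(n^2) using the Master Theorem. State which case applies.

Master Theorem for T(n) = 4T(n/2) + O(n^2):

a = 4, b = 2, c = 2
log_b(a) = log_2(4) = 2.0000

Case 2: c = 2 = log_2(4) = 2.0000
T(n) = O(n^2 log n) = O(n^2 log n)

For T(n) = 4T(n/2) + O(n^2): log_2(4) = 2.0000. This is Case 2 of the Master Theorem (c = log_b(a), equal work at all levels), giving O(n^2 log n).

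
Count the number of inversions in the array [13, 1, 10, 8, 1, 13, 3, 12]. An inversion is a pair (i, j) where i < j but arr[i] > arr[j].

Finding inversions in [13, 1, 10, 8, 1, 13, 3, 12]:

(0, 1): arr[0]=13 > arr[1]=1
(0, 2): arr[0]=13 > arr[2]=10
(0, 3): arr[0]=13 > arr[3]=8
(0, 4): arr[0]=13 > arr[4]=1
(0, 6): arr[0]=13 > arr[6]=3
(0, 7): arr[0]=13 > arr[7]=12
(2, 3): arr[2]=10 > arr[3]=8
(2, 4): arr[2]=10 > arr[4]=1
(2, 6): arr[2]=10 > arr[6]=3
(3, 4): arr[3]=8 > arr[4]=1
(3, 6): arr[3]=8 > arr[6]=3
(5, 6): arr[5]=13 > arr[6]=3
(5, 7): arr[5]=13 > arr[7]=12

Total inversions: 13

The array has 13 inversion(s): (0,1), (0,2), (0,3), (0,4), (0,6), (0,7), (2,3), (2,4), (2,6), (3,4), (3,6), (5,6), (5,7). Each pair (i,j) satisfies i < j and arr[i] > arr[j].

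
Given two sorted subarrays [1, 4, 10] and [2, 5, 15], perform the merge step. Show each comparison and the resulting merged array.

Merging process:

Compare 1 vs 2: take 1 from left. Merged: [1]
Compare 4 vs 2: take 2 from right. Merged: [1, 2]
Compare 4 vs 5: take 4 from left. Merged: [1, 2, 4]
Compare 10 vs 5: take 5 from right. Merged: [1, 2, 4, 5]
Compare 10 vs 15: take 10 from left. Merged: [1, 2, 4, 5, 10]
Append remaining from right: [15]. Merged: [1, 2, 4, 5, 10, 15]

Final merged array: [1, 2, 4, 5, 10, 15]
Total comparisons: 5

The merged array is [1, 2, 4, 5, 10, 15], requiring 5 comparisons. The merge step runs in O(n) time where n is the total number of elements.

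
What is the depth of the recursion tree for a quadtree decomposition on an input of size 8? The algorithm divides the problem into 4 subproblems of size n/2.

For divide and conquer with division factor 2:

Problem sizes at each level:
Level 0: 8
Level 1: 4
Level 2: 2
Level 3: 1

The root is level 0 and the size-1 base case is level 3 (the tree spans levels 0 through 3, i.e. 4 levels counting the root), so the depth is the number of divisions: log_2(8) = 3

The recursion tree depth is log_2(8) = 3. At each level, the problem size is divided by 2, so it takes 3 divisions to reduce to a base case of size 1. The algorithm makes 4 recursive calls at each level.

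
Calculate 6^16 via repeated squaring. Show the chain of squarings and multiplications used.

Computing 6^16 by squaring (build up from 6^1; each line after the first costs one multiplication):

6^1 = 6
6^2 = (6^1)^2 = 6^2 = 36
6^4 = (6^2)^2 = 36^2 = 1296
6^8 = (6^4)^2 = 1296^2 = 1679616
6^16 = (6^8)^2 = 1679616^2 = 2821109907456

Result: 2821109907456
Multiplications needed: 4 (4 lines after 6^1)

6^16 = 2821109907456. Using exponentiation by squaring, this requires 4 multiplications. The key idea: if the exponent is even, square the half-power; if odd, multiply by the base once.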